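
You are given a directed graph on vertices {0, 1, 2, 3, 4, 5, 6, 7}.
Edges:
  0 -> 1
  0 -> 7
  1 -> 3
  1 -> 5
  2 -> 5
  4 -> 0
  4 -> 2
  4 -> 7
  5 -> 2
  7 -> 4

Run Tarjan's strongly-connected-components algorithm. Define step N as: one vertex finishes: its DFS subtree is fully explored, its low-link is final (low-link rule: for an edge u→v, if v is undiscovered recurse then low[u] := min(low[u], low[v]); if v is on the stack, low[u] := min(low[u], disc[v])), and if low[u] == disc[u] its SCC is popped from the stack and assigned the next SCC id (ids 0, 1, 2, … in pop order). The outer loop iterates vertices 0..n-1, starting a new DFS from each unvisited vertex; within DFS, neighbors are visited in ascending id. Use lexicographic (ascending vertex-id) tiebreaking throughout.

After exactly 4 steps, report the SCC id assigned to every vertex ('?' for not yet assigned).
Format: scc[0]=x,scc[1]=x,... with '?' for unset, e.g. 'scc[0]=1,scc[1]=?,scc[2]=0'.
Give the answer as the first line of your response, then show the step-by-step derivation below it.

scc[0]=?,scc[1]=2,scc[2]=1,scc[3]=0,scc[4]=?,scc[5]=1,scc[6]=?,scc[7]=?

step 1: low=(low[0]=0,low[1]=1,low[2]=?,low[3]=2,low[4]=?,low[5]=?,low[6]=?,low[7]=?); scc=(scc[0]=?,scc[1]=?,scc[2]=?,scc[3]=0,scc[4]=?,scc[5]=?,scc[6]=?,scc[7]=?)
step 2: low=(low[0]=0,low[1]=1,low[2]=3,low[3]=2,low[4]=?,low[5]=3,low[6]=?,low[7]=?); scc=(scc[0]=?,scc[1]=?,scc[2]=?,scc[3]=0,scc[4]=?,scc[5]=?,scc[6]=?,scc[7]=?)
step 3: low=(low[0]=0,low[1]=1,low[2]=3,low[3]=2,low[4]=?,low[5]=3,low[6]=?,low[7]=?); scc=(scc[0]=?,scc[1]=?,scc[2]=1,scc[3]=0,scc[4]=?,scc[5]=1,scc[6]=?,scc[7]=?)
step 4: low=(low[0]=0,low[1]=1,low[2]=3,low[3]=2,low[4]=?,low[5]=3,low[6]=?,low[7]=?); scc=(scc[0]=?,scc[1]=2,scc[2]=1,scc[3]=0,scc[4]=?,scc[5]=1,scc[6]=?,scc[7]=?)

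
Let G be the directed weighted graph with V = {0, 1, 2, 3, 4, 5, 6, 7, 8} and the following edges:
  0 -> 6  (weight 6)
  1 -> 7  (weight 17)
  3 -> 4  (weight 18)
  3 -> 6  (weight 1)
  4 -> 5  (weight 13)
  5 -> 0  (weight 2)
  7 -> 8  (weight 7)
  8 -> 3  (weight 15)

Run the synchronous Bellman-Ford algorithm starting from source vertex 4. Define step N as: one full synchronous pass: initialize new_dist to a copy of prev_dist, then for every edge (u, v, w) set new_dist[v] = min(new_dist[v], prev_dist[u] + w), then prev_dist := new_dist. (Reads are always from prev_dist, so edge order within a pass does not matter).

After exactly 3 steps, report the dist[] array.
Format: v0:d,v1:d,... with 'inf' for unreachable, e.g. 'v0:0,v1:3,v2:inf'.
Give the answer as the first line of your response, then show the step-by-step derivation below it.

v0:15,v1:inf,v2:inf,v3:inf,v4:0,v5:13,v6:21,v7:inf,v8:inf

step 1: dist = v0:inf,v1:inf,v2:inf,v3:inf,v4:0,v5:13,v6:inf,v7:inf,v8:inf
step 2: dist = v0:15,v1:inf,v2:inf,v3:inf,v4:0,v5:13,v6:inf,v7:inf,v8:inf
step 3: dist = v0:15,v1:inf,v2:inf,v3:inf,v4:0,v5:13,v6:21,v7:inf,v8:inf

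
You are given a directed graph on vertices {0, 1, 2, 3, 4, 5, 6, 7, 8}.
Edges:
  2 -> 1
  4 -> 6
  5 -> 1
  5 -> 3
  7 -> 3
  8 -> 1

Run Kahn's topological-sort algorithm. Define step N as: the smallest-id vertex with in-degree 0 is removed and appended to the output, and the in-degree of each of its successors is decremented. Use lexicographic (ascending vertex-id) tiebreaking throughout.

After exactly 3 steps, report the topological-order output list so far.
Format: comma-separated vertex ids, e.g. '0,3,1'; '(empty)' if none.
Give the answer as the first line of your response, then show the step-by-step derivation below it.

0,2,4

step 1: output 0; order=[0]; indeg=(0,3,0,2,0,0,1,0,0)
step 2: output 2; order=[0,2]; indeg=(0,2,0,2,0,0,1,0,0)
step 3: output 4; order=[0,2,4]; indeg=(0,2,0,2,0,0,0,0,0)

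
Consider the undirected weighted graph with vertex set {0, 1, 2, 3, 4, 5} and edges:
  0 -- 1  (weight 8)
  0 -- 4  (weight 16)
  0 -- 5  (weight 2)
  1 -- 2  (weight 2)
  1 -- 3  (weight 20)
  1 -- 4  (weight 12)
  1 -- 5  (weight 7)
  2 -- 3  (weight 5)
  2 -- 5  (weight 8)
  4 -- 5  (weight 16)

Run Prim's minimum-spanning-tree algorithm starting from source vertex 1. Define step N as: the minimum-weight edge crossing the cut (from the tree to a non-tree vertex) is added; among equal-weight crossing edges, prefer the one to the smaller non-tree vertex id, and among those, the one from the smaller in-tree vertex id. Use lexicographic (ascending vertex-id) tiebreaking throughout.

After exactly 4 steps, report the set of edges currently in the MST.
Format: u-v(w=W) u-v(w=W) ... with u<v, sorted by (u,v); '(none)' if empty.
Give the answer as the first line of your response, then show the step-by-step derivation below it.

0-5(w=2) 1-2(w=2) 1-5(w=7) 2-3(w=5)

step 1: add edge 1-2 (w=2); MST = {1-2(w=2)}
step 2: add edge 2-3 (w=5); MST = {1-2(w=2) 2-3(w=5)}
step 3: add edge 1-5 (w=7); MST = {1-2(w=2) 1-5(w=7) 2-3(w=5)}
step 4: add edge 0-5 (w=2); MST = {0-5(w=2) 1-2(w=2) 1-5(w=7) 2-3(w=5)}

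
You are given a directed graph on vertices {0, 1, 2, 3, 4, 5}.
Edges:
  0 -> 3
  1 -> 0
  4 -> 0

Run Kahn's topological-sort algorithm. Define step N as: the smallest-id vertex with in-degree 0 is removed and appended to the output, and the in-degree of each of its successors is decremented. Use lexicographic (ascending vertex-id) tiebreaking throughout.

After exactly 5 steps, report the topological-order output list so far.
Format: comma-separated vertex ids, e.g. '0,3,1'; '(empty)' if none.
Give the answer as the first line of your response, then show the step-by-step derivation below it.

1,2,4,0,3

step 1: output 1; order=[1]; indeg=(1,0,0,1,0,0)
step 2: output 2; order=[1,2]; indeg=(1,0,0,1,0,0)
step 3: output 4; order=[1,2,4]; indeg=(0,0,0,1,0,0)
step 4: output 0; order=[1,2,4,0]; indeg=(0,0,0,0,0,0)
step 5: output 3; order=[1,2,4,0,3]; indeg=(0,0,0,0,0,0)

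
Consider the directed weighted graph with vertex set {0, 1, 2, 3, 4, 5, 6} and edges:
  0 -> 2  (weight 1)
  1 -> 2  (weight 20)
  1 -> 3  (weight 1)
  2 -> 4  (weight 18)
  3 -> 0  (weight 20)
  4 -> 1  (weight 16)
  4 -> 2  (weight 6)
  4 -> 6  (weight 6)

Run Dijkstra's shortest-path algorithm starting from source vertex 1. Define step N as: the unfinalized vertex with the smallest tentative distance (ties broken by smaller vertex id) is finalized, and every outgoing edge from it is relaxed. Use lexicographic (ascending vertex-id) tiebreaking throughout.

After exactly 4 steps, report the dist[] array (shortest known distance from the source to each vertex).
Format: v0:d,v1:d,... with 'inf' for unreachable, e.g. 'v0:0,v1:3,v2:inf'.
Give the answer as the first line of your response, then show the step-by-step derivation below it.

v0:21,v1:0,v2:20,v3:1,v4:38,v5:inf,v6:inf

step 1: dist = v0:inf,v1:0,v2:20,v3:1,v4:inf,v5:inf,v6:inf
step 2: dist = v0:21,v1:0,v2:20,v3:1,v4:inf,v5:inf,v6:inf
step 3: dist = v0:21,v1:0,v2:20,v3:1,v4:38,v5:inf,v6:inf
step 4: dist = v0:21,v1:0,v2:20,v3:1,v4:38,v5:inf,v6:inf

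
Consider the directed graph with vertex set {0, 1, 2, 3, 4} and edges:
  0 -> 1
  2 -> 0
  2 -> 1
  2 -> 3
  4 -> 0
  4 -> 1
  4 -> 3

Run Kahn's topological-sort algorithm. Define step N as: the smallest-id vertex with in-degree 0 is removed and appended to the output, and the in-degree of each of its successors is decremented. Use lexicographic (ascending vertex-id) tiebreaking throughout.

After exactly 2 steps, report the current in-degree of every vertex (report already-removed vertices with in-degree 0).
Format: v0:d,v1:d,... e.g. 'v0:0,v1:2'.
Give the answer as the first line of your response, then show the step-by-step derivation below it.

v0:0,v1:1,v2:0,v3:0,v4:0

step 1: output 2; order=[2]; indeg=(1,2,0,1,0)
step 2: output 4; order=[2,4]; indeg=(0,1,0,0,0)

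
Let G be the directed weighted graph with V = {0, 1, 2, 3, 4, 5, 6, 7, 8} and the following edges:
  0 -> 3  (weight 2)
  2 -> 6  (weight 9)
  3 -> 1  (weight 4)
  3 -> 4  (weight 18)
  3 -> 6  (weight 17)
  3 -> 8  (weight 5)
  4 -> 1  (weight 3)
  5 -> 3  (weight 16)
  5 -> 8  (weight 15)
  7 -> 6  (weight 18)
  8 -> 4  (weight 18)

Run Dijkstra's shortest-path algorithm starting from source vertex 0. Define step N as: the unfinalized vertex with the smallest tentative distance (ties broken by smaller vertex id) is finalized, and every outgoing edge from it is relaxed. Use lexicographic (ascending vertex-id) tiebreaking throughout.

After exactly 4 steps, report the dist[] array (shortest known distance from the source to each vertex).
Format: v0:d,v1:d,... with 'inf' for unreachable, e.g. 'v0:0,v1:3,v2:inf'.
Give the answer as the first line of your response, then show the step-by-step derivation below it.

v0:0,v1:6,v2:inf,v3:2,v4:20,v5:inf,v6:19,v7:inf,v8:7

step 1: dist = v0:0,v1:inf,v2:inf,v3:2,v4:inf,v5:inf,v6:inf,v7:inf,v8:inf
step 2: dist = v0:0,v1:6,v2:inf,v3:2,v4:20,v5:inf,v6:19,v7:inf,v8:7
step 3: dist = v0:0,v1:6,v2:inf,v3:2,v4:20,v5:inf,v6:19,v7:inf,v8:7
step 4: dist = v0:0,v1:6,v2:inf,v3:2,v4:20,v5:inf,v6:19,v7:inf,v8:7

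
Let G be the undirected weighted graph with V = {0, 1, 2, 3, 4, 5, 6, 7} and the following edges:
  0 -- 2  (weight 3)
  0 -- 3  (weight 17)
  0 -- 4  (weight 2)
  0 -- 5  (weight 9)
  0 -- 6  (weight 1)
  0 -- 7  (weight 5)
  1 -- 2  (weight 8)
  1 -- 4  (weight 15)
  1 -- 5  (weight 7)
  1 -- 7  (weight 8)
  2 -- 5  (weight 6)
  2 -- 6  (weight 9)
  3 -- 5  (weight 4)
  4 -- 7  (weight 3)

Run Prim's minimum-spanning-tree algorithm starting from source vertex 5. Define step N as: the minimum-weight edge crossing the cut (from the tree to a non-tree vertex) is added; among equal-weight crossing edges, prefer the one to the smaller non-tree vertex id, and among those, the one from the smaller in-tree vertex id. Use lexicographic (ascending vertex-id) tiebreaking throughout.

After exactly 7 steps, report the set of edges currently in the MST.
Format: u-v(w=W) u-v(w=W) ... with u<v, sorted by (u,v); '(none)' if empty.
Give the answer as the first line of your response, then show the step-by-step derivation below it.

0-2(w=3) 0-4(w=2) 0-6(w=1) 1-5(w=7) 2-5(w=6) 3-5(w=4) 4-7(w=3)

step 1: add edge 3-5 (w=4); MST = {3-5(w=4)}
step 2: add edge 2-5 (w=6); MST = {2-5(w=6) 3-5(w=4)}
step 3: add edge 0-2 (w=3); MST = {0-2(w=3) 2-5(w=6) 3-5(w=4)}
step 4: add edge 0-6 (w=1); MST = {0-2(w=3) 0-6(w=1) 2-5(w=6) 3-5(w=4)}
step 5: add edge 0-4 (w=2); MST = {0-2(w=3) 0-4(w=2) 0-6(w=1) 2-5(w=6) 3-5(w=4)}
step 6: add edge 4-7 (w=3); MST = {0-2(w=3) 0-4(w=2) 0-6(w=1) 2-5(w=6) 3-5(w=4) 4-7(w=3)}
step 7: add edge 1-5 (w=7); MST = {0-2(w=3) 0-4(w=2) 0-6(w=1) 1-5(w=7) 2-5(w=6) 3-5(w=4) 4-7(w=3)}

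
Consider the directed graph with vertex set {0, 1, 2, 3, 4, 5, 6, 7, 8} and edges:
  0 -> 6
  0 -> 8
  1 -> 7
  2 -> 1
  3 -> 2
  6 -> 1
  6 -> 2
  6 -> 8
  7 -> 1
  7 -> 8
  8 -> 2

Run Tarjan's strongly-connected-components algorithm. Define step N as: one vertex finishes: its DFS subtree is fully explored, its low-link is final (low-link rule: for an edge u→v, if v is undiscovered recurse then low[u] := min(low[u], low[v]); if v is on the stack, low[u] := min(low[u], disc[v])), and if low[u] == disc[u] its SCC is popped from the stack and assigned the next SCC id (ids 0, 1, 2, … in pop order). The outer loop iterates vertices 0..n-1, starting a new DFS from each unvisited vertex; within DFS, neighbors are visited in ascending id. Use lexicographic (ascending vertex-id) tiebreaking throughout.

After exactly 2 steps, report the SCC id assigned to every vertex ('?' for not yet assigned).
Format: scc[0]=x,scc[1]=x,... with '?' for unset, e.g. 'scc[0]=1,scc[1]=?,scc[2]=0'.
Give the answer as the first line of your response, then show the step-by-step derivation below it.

scc[0]=?,scc[1]=?,scc[2]=?,scc[3]=?,scc[4]=?,scc[5]=?,scc[6]=?,scc[7]=?,scc[8]=?

step 1: low=(low[0]=0,low[1]=2,low[2]=2,low[3]=?,low[4]=?,low[5]=?,low[6]=1,low[7]=2,low[8]=4); scc=(scc[0]=?,scc[1]=?,scc[2]=?,scc[3]=?,scc[4]=?,scc[5]=?,scc[6]=?,scc[7]=?,scc[8]=?)
step 2: low=(low[0]=0,low[1]=2,low[2]=2,low[3]=?,low[4]=?,low[5]=?,low[6]=1,low[7]=2,low[8]=2); scc=(scc[0]=?,scc[1]=?,scc[2]=?,scc[3]=?,scc[4]=?,scc[5]=?,scc[6]=?,scc[7]=?,scc[8]=?)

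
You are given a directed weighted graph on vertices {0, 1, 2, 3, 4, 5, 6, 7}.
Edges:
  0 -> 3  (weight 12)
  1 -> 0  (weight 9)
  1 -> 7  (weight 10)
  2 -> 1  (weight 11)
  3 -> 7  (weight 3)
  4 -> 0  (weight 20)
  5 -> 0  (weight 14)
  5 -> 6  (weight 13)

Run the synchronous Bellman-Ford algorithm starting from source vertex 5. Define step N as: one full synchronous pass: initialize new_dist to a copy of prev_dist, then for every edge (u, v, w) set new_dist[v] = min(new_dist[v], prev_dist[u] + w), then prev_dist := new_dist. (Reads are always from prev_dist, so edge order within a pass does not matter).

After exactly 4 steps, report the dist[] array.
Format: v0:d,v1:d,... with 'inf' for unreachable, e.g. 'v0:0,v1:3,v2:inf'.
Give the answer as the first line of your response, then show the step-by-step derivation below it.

v0:14,v1:inf,v2:inf,v3:26,v4:inf,v5:0,v6:13,v7:29

step 1: dist = v0:14,v1:inf,v2:inf,v3:inf,v4:inf,v5:0,v6:13,v7:inf
step 2: dist = v0:14,v1:inf,v2:inf,v3:26,v4:inf,v5:0,v6:13,v7:inf
step 3: dist = v0:14,v1:inf,v2:inf,v3:26,v4:inf,v5:0,v6:13,v7:29
step 4: dist = v0:14,v1:inf,v2:inf,v3:26,v4:inf,v5:0,v6:13,v7:29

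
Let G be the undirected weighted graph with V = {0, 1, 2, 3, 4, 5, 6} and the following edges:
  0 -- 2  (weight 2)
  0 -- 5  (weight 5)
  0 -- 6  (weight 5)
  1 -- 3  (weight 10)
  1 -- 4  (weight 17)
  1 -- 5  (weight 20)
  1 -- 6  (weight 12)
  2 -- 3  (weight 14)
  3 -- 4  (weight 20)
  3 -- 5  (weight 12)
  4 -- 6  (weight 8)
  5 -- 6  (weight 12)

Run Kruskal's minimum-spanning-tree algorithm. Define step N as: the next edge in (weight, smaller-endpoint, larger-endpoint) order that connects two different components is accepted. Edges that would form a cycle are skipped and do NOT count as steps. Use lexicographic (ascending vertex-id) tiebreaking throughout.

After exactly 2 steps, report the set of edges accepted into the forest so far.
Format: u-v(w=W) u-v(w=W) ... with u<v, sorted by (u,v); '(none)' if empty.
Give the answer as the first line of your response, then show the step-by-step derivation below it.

0-2(w=2) 0-5(w=5)

step 1: add edge 0-2 (w=2); MST = {0-2(w=2)}
step 2: add edge 0-5 (w=5); MST = {0-2(w=2) 0-5(w=5)}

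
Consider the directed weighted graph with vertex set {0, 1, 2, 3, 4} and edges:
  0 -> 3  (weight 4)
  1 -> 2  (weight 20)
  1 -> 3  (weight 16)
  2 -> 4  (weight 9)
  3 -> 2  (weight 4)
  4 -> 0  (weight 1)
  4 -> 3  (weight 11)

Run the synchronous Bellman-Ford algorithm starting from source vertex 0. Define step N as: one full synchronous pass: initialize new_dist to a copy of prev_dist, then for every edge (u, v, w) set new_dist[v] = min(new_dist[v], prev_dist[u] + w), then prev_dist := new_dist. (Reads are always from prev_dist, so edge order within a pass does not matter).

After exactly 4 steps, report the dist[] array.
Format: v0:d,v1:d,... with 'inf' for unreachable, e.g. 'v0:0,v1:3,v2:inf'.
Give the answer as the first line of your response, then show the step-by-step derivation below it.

v0:0,v1:inf,v2:8,v3:4,v4:17

step 1: dist = v0:0,v1:inf,v2:inf,v3:4,v4:inf
step 2: dist = v0:0,v1:inf,v2:8,v3:4,v4:inf
step 3: dist = v0:0,v1:inf,v2:8,v3:4,v4:17
step 4: dist = v0:0,v1:inf,v2:8,v3:4,v4:17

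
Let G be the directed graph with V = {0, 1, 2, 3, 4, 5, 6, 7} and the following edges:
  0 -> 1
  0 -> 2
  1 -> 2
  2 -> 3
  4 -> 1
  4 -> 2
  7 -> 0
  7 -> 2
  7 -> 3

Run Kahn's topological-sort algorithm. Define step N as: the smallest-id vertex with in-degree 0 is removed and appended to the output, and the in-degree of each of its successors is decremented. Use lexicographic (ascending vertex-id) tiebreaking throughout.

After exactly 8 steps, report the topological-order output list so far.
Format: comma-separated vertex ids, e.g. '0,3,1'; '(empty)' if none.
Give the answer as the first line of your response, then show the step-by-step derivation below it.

4,5,6,7,0,1,2,3

step 1: output 4; order=[4]; indeg=(1,1,3,2,0,0,0,0)
step 2: output 5; order=[4,5]; indeg=(1,1,3,2,0,0,0,0)
step 3: output 6; order=[4,5,6]; indeg=(1,1,3,2,0,0,0,0)
step 4: output 7; order=[4,5,6,7]; indeg=(0,1,2,1,0,0,0,0)
step 5: output 0; order=[4,5,6,7,0]; indeg=(0,0,1,1,0,0,0,0)
step 6: output 1; order=[4,5,6,7,0,1]; indeg=(0,0,0,1,0,0,0,0)
step 7: output 2; order=[4,5,6,7,0,1,2]; indeg=(0,0,0,0,0,0,0,0)
step 8: output 3; order=[4,5,6,7,0,1,2,3]; indeg=(0,0,0,0,0,0,0,0)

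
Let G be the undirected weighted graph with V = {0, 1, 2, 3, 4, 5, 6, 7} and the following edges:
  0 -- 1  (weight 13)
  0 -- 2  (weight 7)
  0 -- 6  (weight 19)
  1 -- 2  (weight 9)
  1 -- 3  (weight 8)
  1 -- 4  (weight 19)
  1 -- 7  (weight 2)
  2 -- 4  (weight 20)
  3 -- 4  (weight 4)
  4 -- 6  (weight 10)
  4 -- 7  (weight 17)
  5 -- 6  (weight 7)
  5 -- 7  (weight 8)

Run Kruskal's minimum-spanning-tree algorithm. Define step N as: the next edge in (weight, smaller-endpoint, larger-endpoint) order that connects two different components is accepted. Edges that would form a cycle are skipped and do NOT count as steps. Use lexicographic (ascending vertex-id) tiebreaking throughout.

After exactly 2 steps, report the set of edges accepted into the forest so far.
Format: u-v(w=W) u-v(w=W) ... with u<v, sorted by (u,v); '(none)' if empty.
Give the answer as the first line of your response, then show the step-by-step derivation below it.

1-7(w=2) 3-4(w=4)

step 1: add edge 1-7 (w=2); MST = {1-7(w=2)}
step 2: add edge 3-4 (w=4); MST = {1-7(w=2) 3-4(w=4)}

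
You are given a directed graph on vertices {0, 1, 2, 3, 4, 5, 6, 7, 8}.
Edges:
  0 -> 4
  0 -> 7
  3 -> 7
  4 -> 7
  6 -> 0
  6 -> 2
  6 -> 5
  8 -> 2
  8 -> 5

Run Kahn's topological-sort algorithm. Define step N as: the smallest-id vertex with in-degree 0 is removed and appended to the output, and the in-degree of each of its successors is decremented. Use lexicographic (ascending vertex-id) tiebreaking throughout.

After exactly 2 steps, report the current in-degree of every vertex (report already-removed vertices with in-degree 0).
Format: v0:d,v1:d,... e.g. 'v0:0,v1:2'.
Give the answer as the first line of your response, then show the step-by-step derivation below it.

v0:1,v1:0,v2:2,v3:0,v4:1,v5:2,v6:0,v7:2,v8:0

step 1: output 1; order=[1]; indeg=(1,0,2,0,1,2,0,3,0)
step 2: output 3; order=[1,3]; indeg=(1,0,2,0,1,2,0,2,0)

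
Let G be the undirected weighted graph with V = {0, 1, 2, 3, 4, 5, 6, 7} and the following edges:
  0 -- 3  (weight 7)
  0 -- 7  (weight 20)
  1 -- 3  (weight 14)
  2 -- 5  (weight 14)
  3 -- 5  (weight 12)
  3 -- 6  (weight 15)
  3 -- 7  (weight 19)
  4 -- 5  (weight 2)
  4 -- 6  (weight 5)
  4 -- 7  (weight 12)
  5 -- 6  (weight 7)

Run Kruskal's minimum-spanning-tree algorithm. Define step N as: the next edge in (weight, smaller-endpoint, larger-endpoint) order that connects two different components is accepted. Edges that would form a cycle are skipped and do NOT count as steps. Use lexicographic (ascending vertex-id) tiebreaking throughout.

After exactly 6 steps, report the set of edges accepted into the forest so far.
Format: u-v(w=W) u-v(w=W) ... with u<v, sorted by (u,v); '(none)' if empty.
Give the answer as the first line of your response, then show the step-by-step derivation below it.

0-3(w=7) 1-3(w=14) 3-5(w=12) 4-5(w=2) 4-6(w=5) 4-7(w=12)

step 1: add edge 4-5 (w=2); MST = {4-5(w=2)}
step 2: add edge 4-6 (w=5); MST = {4-5(w=2) 4-6(w=5)}
step 3: add edge 0-3 (w=7); MST = {0-3(w=7) 4-5(w=2) 4-6(w=5)}
step 4: add edge 3-5 (w=12); MST = {0-3(w=7) 3-5(w=12) 4-5(w=2) 4-6(w=5)}
step 5: add edge 4-7 (w=12); MST = {0-3(w=7) 3-5(w=12) 4-5(w=2) 4-6(w=5) 4-7(w=12)}
step 6: add edge 1-3 (w=14); MST = {0-3(w=7) 1-3(w=14) 3-5(w=12) 4-5(w=2) 4-6(w=5) 4-7(w=12)}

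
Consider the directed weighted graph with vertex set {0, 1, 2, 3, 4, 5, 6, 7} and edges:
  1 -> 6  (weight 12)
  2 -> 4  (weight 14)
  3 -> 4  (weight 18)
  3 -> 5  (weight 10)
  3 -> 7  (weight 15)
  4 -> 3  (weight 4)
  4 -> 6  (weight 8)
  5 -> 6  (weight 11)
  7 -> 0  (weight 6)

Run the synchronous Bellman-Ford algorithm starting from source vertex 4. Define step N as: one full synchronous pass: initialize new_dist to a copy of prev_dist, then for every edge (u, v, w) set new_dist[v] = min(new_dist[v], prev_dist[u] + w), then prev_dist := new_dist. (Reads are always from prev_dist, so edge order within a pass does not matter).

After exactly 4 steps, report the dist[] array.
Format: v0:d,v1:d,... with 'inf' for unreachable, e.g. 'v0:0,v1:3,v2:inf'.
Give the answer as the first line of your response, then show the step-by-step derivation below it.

v0:25,v1:inf,v2:inf,v3:4,v4:0,v5:14,v6:8,v7:19

step 1: dist = v0:inf,v1:inf,v2:inf,v3:4,v4:0,v5:inf,v6:8,v7:inf
step 2: dist = v0:inf,v1:inf,v2:inf,v3:4,v4:0,v5:14,v6:8,v7:19
step 3: dist = v0:25,v1:inf,v2:inf,v3:4,v4:0,v5:14,v6:8,v7:19
step 4: dist = v0:25,v1:inf,v2:inf,v3:4,v4:0,v5:14,v6:8,v7:19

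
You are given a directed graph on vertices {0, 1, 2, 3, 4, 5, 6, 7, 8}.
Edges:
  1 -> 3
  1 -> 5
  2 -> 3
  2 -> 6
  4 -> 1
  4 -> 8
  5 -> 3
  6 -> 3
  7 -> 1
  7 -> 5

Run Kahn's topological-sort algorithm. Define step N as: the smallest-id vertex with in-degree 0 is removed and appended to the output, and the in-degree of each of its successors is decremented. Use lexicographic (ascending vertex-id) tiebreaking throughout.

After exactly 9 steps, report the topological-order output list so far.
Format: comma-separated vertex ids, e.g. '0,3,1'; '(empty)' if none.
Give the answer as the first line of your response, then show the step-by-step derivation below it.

0,2,4,6,7,1,5,3,8

step 1: output 0; order=[0]; indeg=(0,2,0,4,0,2,1,0,1)
step 2: output 2; order=[0,2]; indeg=(0,2,0,3,0,2,0,0,1)
step 3: output 4; order=[0,2,4]; indeg=(0,1,0,3,0,2,0,0,0)
step 4: output 6; order=[0,2,4,6]; indeg=(0,1,0,2,0,2,0,0,0)
step 5: output 7; order=[0,2,4,6,7]; indeg=(0,0,0,2,0,1,0,0,0)
step 6: output 1; order=[0,2,4,6,7,1]; indeg=(0,0,0,1,0,0,0,0,0)
step 7: output 5; order=[0,2,4,6,7,1,5]; indeg=(0,0,0,0,0,0,0,0,0)
step 8: output 3; order=[0,2,4,6,7,1,5,3]; indeg=(0,0,0,0,0,0,0,0,0)
step 9: output 8; order=[0,2,4,6,7,1,5,3,8]; indeg=(0,0,0,0,0,0,0,0,0)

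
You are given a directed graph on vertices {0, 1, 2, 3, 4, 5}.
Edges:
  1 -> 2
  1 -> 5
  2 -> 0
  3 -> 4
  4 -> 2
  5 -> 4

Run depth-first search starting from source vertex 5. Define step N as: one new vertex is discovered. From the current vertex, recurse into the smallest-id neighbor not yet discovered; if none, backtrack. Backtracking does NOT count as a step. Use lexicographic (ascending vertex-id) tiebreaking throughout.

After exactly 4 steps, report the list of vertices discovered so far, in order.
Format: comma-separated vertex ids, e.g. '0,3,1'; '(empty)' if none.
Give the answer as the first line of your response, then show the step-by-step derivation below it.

5,4,2,0

step 1: discover 5; path=5; order=5
step 2: discover 4; path=5>4; order=5,4
step 3: discover 2; path=5>4>2; order=5,4,2
step 4: discover 0; path=5>4>2>0; order=5,4,2,0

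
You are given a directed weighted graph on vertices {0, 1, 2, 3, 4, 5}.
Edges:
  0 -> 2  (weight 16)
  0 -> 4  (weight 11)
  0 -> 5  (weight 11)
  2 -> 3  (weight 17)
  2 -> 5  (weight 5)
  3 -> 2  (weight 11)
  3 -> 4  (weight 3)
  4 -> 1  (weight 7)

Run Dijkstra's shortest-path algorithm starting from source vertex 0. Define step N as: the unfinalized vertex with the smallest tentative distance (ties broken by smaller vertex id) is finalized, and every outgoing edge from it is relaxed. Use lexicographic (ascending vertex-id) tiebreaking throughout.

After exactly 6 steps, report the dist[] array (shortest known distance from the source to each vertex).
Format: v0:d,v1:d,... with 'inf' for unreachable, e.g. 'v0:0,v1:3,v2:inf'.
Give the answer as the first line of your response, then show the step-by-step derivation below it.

v0:0,v1:18,v2:16,v3:33,v4:11,v5:11

step 1: dist = v0:0,v1:inf,v2:16,v3:inf,v4:11,v5:11
step 2: dist = v0:0,v1:18,v2:16,v3:inf,v4:11,v5:11
step 3: dist = v0:0,v1:18,v2:16,v3:inf,v4:11,v5:11
step 4: dist = v0:0,v1:18,v2:16,v3:33,v4:11,v5:11
step 5: dist = v0:0,v1:18,v2:16,v3:33,v4:11,v5:11
step 6: dist = v0:0,v1:18,v2:16,v3:33,v4:11,v5:11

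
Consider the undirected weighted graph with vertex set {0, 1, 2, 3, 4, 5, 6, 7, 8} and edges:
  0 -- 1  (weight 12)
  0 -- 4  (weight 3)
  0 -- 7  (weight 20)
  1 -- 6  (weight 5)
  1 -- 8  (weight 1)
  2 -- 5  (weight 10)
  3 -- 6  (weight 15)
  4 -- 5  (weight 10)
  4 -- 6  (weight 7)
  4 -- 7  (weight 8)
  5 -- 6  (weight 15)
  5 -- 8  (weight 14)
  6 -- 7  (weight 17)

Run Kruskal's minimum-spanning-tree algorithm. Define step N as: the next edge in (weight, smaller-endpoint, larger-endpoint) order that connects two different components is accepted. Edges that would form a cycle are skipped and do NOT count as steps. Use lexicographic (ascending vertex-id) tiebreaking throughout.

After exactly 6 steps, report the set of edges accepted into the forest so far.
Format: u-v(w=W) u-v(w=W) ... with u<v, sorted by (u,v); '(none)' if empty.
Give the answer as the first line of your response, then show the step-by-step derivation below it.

0-4(w=3) 1-6(w=5) 1-8(w=1) 2-5(w=10) 4-6(w=7) 4-7(w=8)

step 1: add edge 1-8 (w=1); MST = {1-8(w=1)}
step 2: add edge 0-4 (w=3); MST = {0-4(w=3) 1-8(w=1)}
step 3: add edge 1-6 (w=5); MST = {0-4(w=3) 1-6(w=5) 1-8(w=1)}
step 4: add edge 4-6 (w=7); MST = {0-4(w=3) 1-6(w=5) 1-8(w=1) 4-6(w=7)}
step 5: add edge 4-7 (w=8); MST = {0-4(w=3) 1-6(w=5) 1-8(w=1) 4-6(w=7) 4-7(w=8)}
step 6: add edge 2-5 (w=10); MST = {0-4(w=3) 1-6(w=5) 1-8(w=1) 2-5(w=10) 4-6(w=7) 4-7(w=8)}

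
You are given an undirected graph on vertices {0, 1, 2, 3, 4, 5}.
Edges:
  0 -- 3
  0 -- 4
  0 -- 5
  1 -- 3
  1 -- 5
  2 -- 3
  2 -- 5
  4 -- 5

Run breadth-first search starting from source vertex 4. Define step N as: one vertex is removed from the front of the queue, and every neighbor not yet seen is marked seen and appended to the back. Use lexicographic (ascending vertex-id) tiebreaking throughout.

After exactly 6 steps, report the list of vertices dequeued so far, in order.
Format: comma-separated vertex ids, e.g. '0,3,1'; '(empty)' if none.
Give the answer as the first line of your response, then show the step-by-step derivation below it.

4,0,5,3,1,2

step 1: dequeue 4; queue=[0,5]; order=4
step 2: dequeue 0; queue=[5,3]; order=4,0
step 3: dequeue 5; queue=[3,1,2]; order=4,0,5
step 4: dequeue 3; queue=[1,2]; order=4,0,5,3
step 5: dequeue 1; queue=[2]; order=4,0,5,3,1
step 6: dequeue 2; queue=[(empty)]; order=4,0,5,3,1,2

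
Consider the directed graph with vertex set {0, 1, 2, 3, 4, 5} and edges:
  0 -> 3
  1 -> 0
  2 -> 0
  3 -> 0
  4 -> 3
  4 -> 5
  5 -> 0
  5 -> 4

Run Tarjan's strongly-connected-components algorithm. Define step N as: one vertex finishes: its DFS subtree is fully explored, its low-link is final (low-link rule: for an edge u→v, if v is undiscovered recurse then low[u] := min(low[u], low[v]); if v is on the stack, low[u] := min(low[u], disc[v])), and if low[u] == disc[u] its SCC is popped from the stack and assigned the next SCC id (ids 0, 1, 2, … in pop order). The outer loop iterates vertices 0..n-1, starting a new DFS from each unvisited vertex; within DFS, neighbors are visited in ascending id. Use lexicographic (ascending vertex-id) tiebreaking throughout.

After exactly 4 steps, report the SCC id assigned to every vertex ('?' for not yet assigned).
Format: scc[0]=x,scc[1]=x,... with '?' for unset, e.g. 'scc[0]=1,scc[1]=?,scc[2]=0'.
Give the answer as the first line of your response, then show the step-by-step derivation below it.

scc[0]=0,scc[1]=1,scc[2]=2,scc[3]=0,scc[4]=?,scc[5]=?

step 1: low=(low[0]=0,low[1]=?,low[2]=?,low[3]=0,low[4]=?,low[5]=?); scc=(scc[0]=?,scc[1]=?,scc[2]=?,scc[3]=?,scc[4]=?,scc[5]=?)
step 2: low=(low[0]=0,low[1]=?,low[2]=?,low[3]=0,low[4]=?,low[5]=?); scc=(scc[0]=0,scc[1]=?,scc[2]=?,scc[3]=0,scc[4]=?,scc[5]=?)
step 3: low=(low[0]=0,low[1]=2,low[2]=?,low[3]=0,low[4]=?,low[5]=?); scc=(scc[0]=0,scc[1]=1,scc[2]=?,scc[3]=0,scc[4]=?,scc[5]=?)
step 4: low=(low[0]=0,low[1]=2,low[2]=3,low[3]=0,low[4]=?,low[5]=?); scc=(scc[0]=0,scc[1]=1,scc[2]=2,scc[3]=0,scc[4]=?,scc[5]=?)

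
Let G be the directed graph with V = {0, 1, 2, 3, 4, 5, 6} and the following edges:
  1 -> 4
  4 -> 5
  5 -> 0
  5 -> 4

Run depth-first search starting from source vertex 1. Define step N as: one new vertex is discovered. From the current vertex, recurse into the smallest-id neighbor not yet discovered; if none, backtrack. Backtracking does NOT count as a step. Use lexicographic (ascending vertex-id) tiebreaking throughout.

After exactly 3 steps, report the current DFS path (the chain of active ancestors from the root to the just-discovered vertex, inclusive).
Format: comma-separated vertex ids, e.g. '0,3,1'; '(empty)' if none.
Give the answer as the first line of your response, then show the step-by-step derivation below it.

1,4,5

step 1: discover 1; path=1; order=1
step 2: discover 4; path=1>4; order=1,4
step 3: discover 5; path=1>4>5; order=1,4,5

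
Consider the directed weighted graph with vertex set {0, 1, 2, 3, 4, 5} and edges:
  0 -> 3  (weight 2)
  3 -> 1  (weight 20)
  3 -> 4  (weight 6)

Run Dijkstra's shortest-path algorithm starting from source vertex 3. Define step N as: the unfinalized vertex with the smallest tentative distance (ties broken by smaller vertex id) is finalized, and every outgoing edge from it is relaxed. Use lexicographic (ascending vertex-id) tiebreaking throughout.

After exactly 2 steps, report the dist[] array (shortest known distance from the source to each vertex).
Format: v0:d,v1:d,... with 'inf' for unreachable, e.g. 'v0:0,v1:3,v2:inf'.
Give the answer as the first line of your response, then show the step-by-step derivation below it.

v0:inf,v1:20,v2:inf,v3:0,v4:6,v5:inf

step 1: dist = v0:inf,v1:20,v2:inf,v3:0,v4:6,v5:inf
step 2: dist = v0:inf,v1:20,v2:inf,v3:0,v4:6,v5:inf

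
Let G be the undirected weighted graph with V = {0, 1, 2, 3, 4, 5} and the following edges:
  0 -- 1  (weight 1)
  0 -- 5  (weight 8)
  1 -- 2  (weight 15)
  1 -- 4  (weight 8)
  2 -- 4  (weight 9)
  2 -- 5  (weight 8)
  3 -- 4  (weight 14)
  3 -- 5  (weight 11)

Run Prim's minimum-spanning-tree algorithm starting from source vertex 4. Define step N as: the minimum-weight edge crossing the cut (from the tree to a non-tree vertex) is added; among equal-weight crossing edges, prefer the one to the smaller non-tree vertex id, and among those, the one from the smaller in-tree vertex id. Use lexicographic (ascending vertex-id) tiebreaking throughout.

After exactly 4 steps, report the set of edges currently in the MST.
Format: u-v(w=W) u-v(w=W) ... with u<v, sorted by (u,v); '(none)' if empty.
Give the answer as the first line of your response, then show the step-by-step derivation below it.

0-1(w=1) 0-5(w=8) 1-4(w=8) 2-5(w=8)

step 1: add edge 1-4 (w=8); MST = {1-4(w=8)}
step 2: add edge 0-1 (w=1); MST = {0-1(w=1) 1-4(w=8)}
step 3: add edge 0-5 (w=8); MST = {0-1(w=1) 0-5(w=8) 1-4(w=8)}
step 4: add edge 2-5 (w=8); MST = {0-1(w=1) 0-5(w=8) 1-4(w=8) 2-5(w=8)}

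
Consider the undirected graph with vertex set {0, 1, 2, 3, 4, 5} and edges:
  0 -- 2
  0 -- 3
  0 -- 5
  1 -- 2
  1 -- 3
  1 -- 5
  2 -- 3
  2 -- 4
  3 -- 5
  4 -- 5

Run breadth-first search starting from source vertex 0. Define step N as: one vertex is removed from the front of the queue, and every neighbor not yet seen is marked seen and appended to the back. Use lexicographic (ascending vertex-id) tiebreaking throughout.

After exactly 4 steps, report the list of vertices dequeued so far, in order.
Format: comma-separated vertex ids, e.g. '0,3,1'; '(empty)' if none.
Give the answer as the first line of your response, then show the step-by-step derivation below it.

0,2,3,5

step 1: dequeue 0; queue=[2,3,5]; order=0
step 2: dequeue 2; queue=[3,5,1,4]; order=0,2
step 3: dequeue 3; queue=[5,1,4]; order=0,2,3
step 4: dequeue 5; queue=[1,4]; order=0,2,3,5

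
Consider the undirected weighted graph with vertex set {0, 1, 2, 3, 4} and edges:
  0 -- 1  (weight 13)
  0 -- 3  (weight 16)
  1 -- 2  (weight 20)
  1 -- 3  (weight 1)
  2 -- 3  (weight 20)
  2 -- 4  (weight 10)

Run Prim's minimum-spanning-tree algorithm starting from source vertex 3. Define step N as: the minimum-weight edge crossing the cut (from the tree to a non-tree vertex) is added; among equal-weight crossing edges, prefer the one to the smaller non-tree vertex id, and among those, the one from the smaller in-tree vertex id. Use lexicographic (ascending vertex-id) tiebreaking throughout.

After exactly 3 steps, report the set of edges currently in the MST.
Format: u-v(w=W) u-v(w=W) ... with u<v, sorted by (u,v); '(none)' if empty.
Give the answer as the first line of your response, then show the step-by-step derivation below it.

0-1(w=13) 1-2(w=20) 1-3(w=1)

step 1: add edge 1-3 (w=1); MST = {1-3(w=1)}
step 2: add edge 0-1 (w=13); MST = {0-1(w=13) 1-3(w=1)}
step 3: add edge 1-2 (w=20); MST = {0-1(w=13) 1-2(w=20) 1-3(w=1)}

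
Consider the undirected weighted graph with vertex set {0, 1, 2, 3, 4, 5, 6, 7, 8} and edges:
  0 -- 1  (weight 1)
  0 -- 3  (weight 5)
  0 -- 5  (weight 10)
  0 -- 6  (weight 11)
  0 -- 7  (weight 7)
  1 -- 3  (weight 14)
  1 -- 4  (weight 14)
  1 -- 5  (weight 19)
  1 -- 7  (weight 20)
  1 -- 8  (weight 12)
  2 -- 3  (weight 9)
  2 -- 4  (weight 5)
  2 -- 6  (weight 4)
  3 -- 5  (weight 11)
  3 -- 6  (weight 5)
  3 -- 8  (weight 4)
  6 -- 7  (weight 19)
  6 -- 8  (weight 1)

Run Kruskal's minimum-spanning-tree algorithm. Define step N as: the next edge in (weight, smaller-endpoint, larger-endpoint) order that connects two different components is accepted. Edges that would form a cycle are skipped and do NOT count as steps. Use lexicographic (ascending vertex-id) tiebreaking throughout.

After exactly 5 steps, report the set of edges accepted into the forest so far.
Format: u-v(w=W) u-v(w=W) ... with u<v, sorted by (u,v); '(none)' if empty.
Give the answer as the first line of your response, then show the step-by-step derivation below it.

0-1(w=1) 0-3(w=5) 2-6(w=4) 3-8(w=4) 6-8(w=1)

step 1: add edge 0-1 (w=1); MST = {0-1(w=1)}
step 2: add edge 6-8 (w=1); MST = {0-1(w=1) 6-8(w=1)}
step 3: add edge 2-6 (w=4); MST = {0-1(w=1) 2-6(w=4) 6-8(w=1)}
step 4: add edge 3-8 (w=4); MST = {0-1(w=1) 2-6(w=4) 3-8(w=4) 6-8(w=1)}
step 5: add edge 0-3 (w=5); MST = {0-1(w=1) 0-3(w=5) 2-6(w=4) 3-8(w=4) 6-8(w=1)}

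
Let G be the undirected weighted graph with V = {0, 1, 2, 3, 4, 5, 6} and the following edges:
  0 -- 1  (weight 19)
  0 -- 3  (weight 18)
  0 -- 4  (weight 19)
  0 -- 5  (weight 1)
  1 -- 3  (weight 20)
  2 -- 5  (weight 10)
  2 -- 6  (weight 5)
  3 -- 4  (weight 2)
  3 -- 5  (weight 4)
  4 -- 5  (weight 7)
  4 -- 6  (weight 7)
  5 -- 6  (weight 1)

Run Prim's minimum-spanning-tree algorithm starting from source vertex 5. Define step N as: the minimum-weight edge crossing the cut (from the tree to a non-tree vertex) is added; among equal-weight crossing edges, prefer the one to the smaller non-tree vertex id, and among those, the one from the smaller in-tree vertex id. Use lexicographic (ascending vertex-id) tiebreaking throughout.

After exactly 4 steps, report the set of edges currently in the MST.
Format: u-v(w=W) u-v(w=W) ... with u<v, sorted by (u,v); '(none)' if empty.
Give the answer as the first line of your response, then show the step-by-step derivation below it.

0-5(w=1) 3-4(w=2) 3-5(w=4) 5-6(w=1)

step 1: add edge 0-5 (w=1); MST = {0-5(w=1)}
step 2: add edge 5-6 (w=1); MST = {0-5(w=1) 5-6(w=1)}
step 3: add edge 3-5 (w=4); MST = {0-5(w=1) 3-5(w=4) 5-6(w=1)}
step 4: add edge 3-4 (w=2); MST = {0-5(w=1) 3-4(w=2) 3-5(w=4) 5-6(w=1)}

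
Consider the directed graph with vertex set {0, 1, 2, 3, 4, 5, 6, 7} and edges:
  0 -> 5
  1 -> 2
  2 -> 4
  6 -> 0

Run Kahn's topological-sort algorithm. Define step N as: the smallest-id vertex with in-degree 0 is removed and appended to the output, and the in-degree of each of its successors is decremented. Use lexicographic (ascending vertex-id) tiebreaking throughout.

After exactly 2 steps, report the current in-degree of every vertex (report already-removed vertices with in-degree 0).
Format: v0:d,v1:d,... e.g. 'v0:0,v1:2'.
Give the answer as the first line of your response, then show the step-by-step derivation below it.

v0:1,v1:0,v2:0,v3:0,v4:0,v5:1,v6:0,v7:0

step 1: output 1; order=[1]; indeg=(1,0,0,0,1,1,0,0)
step 2: output 2; order=[1,2]; indeg=(1,0,0,0,0,1,0,0)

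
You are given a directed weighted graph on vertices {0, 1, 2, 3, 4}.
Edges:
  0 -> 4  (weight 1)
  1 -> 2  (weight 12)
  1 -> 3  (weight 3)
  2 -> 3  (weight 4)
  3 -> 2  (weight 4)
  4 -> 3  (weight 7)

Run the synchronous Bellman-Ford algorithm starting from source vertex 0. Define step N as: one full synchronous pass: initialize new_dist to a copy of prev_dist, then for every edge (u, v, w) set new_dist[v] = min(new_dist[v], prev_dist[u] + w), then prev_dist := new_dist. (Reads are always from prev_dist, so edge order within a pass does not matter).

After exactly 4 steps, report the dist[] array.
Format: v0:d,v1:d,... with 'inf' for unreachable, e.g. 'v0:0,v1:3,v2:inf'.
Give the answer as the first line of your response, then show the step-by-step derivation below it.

v0:0,v1:inf,v2:12,v3:8,v4:1

step 1: dist = v0:0,v1:inf,v2:inf,v3:inf,v4:1
step 2: dist = v0:0,v1:inf,v2:inf,v3:8,v4:1
step 3: dist = v0:0,v1:inf,v2:12,v3:8,v4:1
step 4: dist = v0:0,v1:inf,v2:12,v3:8,v4:1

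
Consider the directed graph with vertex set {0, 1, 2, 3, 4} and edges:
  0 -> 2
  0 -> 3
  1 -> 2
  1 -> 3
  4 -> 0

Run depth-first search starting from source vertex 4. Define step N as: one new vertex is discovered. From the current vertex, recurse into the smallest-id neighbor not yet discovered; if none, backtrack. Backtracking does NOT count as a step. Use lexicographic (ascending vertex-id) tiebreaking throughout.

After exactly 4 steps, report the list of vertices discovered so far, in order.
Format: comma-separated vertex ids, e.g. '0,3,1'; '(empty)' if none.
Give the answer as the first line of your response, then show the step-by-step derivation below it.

4,0,2,3

step 1: discover 4; path=4; order=4
step 2: discover 0; path=4>0; order=4,0
step 3: discover 2; path=4>0>2; order=4,0,2
step 4: discover 3; path=4>0>3; order=4,0,2,3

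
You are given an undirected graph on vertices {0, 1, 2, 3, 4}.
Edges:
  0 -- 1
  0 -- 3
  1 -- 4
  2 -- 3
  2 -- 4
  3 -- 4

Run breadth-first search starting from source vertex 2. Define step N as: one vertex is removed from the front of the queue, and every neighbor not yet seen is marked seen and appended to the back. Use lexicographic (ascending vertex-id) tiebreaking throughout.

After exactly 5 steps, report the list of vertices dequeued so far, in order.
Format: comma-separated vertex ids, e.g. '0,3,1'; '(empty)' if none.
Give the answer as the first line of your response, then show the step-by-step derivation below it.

2,3,4,0,1

step 1: dequeue 2; queue=[3,4]; order=2
step 2: dequeue 3; queue=[4,0]; order=2,3
step 3: dequeue 4; queue=[0,1]; order=2,3,4
step 4: dequeue 0; queue=[1]; order=2,3,4,0
step 5: dequeue 1; queue=[(empty)]; order=2,3,4,0,1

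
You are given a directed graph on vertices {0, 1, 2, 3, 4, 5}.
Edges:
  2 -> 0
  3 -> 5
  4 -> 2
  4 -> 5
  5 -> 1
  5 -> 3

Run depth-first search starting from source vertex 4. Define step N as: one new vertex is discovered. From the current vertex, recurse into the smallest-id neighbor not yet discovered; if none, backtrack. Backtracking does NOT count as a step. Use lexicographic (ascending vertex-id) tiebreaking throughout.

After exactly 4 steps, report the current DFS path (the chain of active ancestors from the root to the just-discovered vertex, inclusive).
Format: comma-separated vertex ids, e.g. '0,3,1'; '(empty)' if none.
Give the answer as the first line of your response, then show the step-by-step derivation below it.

4,5

step 1: discover 4; path=4; order=4
step 2: discover 2; path=4>2; order=4,2
step 3: discover 0; path=4>2>0; order=4,2,0
step 4: discover 5; path=4>5; order=4,2,0,5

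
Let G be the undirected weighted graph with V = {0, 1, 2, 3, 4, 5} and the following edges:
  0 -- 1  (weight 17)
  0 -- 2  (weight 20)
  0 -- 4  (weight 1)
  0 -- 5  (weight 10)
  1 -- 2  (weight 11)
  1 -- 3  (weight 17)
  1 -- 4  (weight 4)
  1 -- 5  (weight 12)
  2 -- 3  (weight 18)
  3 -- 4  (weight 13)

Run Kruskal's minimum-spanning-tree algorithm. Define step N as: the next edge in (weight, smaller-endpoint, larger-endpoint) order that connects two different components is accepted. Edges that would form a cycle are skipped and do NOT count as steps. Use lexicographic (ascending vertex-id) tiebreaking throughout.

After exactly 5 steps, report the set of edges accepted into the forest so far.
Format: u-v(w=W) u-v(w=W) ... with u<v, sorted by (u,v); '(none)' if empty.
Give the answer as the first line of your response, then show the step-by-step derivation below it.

0-4(w=1) 0-5(w=10) 1-2(w=11) 1-4(w=4) 3-4(w=13)

step 1: add edge 0-4 (w=1); MST = {0-4(w=1)}
step 2: add edge 1-4 (w=4); MST = {0-4(w=1) 1-4(w=4)}
step 3: add edge 0-5 (w=10); MST = {0-4(w=1) 0-5(w=10) 1-4(w=4)}
step 4: add edge 1-2 (w=11); MST = {0-4(w=1) 0-5(w=10) 1-2(w=11) 1-4(w=4)}
step 5: add edge 3-4 (w=13); MST = {0-4(w=1) 0-5(w=10) 1-2(w=11) 1-4(w=4) 3-4(w=13)}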